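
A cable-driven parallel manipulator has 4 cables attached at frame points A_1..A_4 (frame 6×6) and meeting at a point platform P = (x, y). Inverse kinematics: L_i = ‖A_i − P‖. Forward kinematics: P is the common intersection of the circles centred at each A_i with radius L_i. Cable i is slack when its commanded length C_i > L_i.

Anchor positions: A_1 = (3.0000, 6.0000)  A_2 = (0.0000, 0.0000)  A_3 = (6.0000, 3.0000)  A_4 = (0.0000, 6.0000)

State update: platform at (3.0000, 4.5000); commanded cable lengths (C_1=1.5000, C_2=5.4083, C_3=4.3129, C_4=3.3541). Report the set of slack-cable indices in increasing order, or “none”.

cable 1: L_1 = ‖A_1−P‖ = 1.5000;  C_1 = 1.5000 → taut
cable 2: L_2 = ‖A_2−P‖ = 5.4083;  C_2 = 5.4083 → taut
cable 3: L_3 = ‖A_3−P‖ = 3.3541;  C_3 = 4.3129 → slack
cable 4: L_4 = ‖A_4−P‖ = 3.3541;  C_4 = 3.3541 → taut

3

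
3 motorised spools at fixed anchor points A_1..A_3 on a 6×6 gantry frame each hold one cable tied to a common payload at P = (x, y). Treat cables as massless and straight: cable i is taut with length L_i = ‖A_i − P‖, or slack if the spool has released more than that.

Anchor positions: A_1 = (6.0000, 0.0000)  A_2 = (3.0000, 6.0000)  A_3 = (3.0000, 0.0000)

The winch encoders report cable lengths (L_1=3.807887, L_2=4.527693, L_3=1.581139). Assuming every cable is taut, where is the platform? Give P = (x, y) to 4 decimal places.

(2.5000, 1.5000)

each cable: (A_i−P)·(A_i−P) = L_i²; let k_i = ‖A_i‖²−L_i²
k_1 = 36.0000+0.0000−14.5000 = 21.5000
row 1: 6.0000x − 12.0000y = -3.0000  (k_2=24.5000)
row 2: 6.0000x + 0.0000y = 15.0000  (k_3=6.5000)
Cramer on rows 1–2 → x = 2.5000, y = 1.5000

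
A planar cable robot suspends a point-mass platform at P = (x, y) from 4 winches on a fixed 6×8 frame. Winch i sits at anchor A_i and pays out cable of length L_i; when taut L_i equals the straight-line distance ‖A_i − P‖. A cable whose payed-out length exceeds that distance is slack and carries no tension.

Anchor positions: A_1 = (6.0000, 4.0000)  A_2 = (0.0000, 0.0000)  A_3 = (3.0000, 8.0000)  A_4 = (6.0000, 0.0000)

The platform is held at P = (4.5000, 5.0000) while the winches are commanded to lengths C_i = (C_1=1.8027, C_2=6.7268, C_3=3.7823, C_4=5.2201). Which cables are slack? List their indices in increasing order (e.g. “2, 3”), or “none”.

3

i=1: geometric 1.8028 vs commanded 1.8027 ⇒ taut
i=2: geometric 6.7268 vs commanded 6.7268 ⇒ taut
i=3: geometric 3.3541 vs commanded 3.7823 ⇒ slack
i=4: geometric 5.2202 vs commanded 5.2201 ⇒ taut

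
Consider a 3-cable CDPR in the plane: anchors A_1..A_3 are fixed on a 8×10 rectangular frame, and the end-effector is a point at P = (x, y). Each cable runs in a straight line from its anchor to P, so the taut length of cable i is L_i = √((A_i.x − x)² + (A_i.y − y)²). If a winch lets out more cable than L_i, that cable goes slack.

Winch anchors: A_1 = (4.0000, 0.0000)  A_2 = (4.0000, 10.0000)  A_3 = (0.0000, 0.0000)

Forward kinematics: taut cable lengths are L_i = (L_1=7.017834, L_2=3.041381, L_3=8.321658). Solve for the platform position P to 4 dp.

each cable: (A_i−P)·(A_i−P) = L_i²; let q_i = ‖A_i‖²−L_i²
q_1 = 16.0000+0.0000−49.2500 = -33.2500
row 1: 0.0000x − 20.0000y = -140.0000  (q_2=106.7500)
row 2: 8.0000x + 0.0000y = 36.0000  (q_3=-69.2500)
Cramer on rows 1–2 → x = 4.5000, y = 7.0000

(4.5000, 7.0000)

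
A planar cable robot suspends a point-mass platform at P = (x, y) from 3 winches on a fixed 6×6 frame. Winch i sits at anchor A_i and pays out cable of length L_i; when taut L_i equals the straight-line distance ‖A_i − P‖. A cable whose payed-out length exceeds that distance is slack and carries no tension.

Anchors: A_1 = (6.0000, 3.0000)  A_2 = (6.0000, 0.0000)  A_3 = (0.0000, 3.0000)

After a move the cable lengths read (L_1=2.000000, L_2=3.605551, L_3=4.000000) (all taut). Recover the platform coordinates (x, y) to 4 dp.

(4.0000, 3.0000)

expand ‖A_i−P‖²=L_i² and subtract eq 1 (c_i ≔ ‖A_i‖²−L_i²)
c_1 = 36.0000+9.0000−4.0000 = 41.0000
eq1−eq2 → [0.0000  6.0000]·P = 18.0000
eq1−eq3 → [12.0000  0.0000]·P = 48.0000
2×2 solve → P = (4.0000, 3.0000)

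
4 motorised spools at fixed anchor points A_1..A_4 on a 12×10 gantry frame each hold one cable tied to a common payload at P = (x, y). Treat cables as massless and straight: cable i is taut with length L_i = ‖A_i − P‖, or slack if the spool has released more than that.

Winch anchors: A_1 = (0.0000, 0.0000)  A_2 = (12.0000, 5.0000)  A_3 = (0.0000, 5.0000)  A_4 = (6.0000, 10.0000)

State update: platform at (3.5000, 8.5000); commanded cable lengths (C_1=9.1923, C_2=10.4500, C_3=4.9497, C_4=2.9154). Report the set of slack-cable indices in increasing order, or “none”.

cable 1: √((-3.5000)²+(-8.5000)²)=9.1924, C_1=9.1923: taut
cable 2: √((8.5000)²+(-3.5000)²)=9.1924, C_2=10.4500: slack
cable 3: √((-3.5000)²+(-3.5000)²)=4.9497, C_3=4.9497: taut
cable 4: √((2.5000)²+(1.5000)²)=2.9155, C_4=2.9154: taut

2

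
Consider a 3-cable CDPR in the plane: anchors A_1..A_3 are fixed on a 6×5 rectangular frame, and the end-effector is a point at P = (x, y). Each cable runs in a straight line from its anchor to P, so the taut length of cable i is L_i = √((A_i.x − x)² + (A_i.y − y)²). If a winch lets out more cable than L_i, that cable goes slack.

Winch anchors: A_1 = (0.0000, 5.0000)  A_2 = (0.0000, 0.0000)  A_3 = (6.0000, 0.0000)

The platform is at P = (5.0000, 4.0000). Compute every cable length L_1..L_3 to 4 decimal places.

(5.0990, 6.4031, 4.1231)

L_1 = √((0.0000−5.0000)² + (5.0000−4.0000)²) = 5.0990
L_2 = √((0.0000−5.0000)² + (0.0000−4.0000)²) = 6.4031
L_3 = √((6.0000−5.0000)² + (0.0000−4.0000)²) = 4.1231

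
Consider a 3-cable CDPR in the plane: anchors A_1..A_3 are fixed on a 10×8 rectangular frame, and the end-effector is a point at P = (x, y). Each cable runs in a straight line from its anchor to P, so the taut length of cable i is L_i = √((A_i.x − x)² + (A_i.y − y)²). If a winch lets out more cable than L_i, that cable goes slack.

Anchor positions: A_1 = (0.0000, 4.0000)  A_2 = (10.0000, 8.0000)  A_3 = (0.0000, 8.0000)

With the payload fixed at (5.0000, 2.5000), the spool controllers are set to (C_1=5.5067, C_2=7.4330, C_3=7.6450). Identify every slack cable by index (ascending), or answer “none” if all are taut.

i=1: geometric 5.2202 vs commanded 5.5067 ⇒ slack
i=2: geometric 7.4330 vs commanded 7.4330 ⇒ taut
i=3: geometric 7.4330 vs commanded 7.6450 ⇒ slack

1, 3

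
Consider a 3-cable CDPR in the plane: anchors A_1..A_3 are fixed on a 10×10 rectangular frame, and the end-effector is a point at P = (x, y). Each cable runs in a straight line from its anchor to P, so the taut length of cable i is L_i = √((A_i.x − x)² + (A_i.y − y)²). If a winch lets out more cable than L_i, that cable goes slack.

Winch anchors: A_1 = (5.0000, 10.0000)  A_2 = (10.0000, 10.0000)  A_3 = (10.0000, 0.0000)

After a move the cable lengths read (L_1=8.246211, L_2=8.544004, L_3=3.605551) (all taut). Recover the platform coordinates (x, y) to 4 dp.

circle eqns → linear via eq_j − eq_1; set k_j = A_j·A_j − L_j²
k_1 = 25.0000+100.0000−68.0000 = 57.0000
-10.0000·x + 0.0000·y = k_1−k_2 = -70.0000
-10.0000·x + 20.0000·y = k_1−k_3 = -30.0000
solve first two rows → x=7.0000, y=2.0000

(7.0000, 2.0000)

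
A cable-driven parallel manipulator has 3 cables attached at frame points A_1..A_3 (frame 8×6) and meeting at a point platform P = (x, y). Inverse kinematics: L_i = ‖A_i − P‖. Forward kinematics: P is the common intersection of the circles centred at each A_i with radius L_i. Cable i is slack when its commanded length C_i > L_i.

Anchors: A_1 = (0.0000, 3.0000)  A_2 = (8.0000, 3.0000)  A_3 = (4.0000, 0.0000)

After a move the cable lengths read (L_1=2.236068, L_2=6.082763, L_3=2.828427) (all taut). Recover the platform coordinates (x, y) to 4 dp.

expand ‖A_i−P‖²=L_i² and subtract eq 1 (k_i ≔ ‖A_i‖²−L_i²)
k_1 = 0.0000+9.0000−5.0000 = 4.0000
eq1−eq2 → [-16.0000  0.0000]·P = -32.0000
eq1−eq3 → [-8.0000  6.0000]·P = -4.0000
2×2 solve → P = (2.0000, 2.0000)

(2.0000, 2.0000)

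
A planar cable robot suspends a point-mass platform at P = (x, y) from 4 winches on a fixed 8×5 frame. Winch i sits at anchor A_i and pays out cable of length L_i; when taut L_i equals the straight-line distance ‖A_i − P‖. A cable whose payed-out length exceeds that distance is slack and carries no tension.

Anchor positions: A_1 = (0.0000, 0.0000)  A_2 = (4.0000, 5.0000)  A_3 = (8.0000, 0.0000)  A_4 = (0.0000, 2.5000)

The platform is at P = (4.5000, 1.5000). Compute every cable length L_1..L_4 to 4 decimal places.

(4.7434, 3.5355, 3.8079, 4.6098)

L_1 = √((0.0000−4.5000)² + (0.0000−1.5000)²) = 4.7434
L_2 = √((4.0000−4.5000)² + (5.0000−1.5000)²) = 3.5355
L_3 = √((8.0000−4.5000)² + (0.0000−1.5000)²) = 3.8079
L_4 = √((0.0000−4.5000)² + (2.5000−1.5000)²) = 4.6098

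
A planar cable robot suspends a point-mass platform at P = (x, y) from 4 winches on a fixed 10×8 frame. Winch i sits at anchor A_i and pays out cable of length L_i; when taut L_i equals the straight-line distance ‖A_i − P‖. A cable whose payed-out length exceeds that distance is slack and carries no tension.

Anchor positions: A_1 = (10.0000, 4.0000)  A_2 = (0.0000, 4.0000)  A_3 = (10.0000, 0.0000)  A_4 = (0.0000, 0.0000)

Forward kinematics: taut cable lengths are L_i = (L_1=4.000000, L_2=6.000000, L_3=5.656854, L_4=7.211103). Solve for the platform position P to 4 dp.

(6.0000, 4.0000)

circle eqns → linear via eq_j − eq_1; set k_j = A_j·A_j − L_j²
k_1 = 100.0000+16.0000−16.0000 = 100.0000
20.0000·x + 0.0000·y = k_1−k_2 = 120.0000
0.0000·x + 8.0000·y = k_1−k_3 = 32.0000
20.0000·x + 8.0000·y = k_1−k_4 = 152.0000
solve first two rows → x=6.0000, y=4.0000
check cable 4: ‖A_4−P‖² = 52.0000 ≈ L_4² = 52.0000 ✓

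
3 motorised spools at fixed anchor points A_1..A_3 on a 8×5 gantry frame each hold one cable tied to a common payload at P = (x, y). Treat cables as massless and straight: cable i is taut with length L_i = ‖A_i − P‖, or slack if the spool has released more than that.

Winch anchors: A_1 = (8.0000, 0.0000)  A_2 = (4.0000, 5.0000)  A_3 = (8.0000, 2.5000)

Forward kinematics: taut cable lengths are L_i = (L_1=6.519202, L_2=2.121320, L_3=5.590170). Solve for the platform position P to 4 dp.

(2.5000, 3.5000)

expand ‖A_i−P‖²=L_i² and subtract eq 1 (q_i ≔ ‖A_i‖²−L_i²)
q_1 = 64.0000+0.0000−42.5000 = 21.5000
eq1−eq2 → [8.0000  -10.0000]·P = -15.0000
eq1−eq3 → [0.0000  -5.0000]·P = -17.5000
2×2 solve → P = (2.5000, 3.5000)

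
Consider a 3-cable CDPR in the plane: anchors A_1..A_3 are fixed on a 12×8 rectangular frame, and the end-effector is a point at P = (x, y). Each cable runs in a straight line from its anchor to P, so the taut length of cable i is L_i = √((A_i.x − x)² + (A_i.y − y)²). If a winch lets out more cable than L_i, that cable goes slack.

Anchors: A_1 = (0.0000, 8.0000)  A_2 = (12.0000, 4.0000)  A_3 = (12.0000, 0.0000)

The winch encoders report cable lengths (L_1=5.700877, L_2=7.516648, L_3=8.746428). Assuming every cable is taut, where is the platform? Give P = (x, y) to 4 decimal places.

(4.5000, 4.5000)

each cable: (A_i−P)·(A_i−P) = L_i²; let c_i = ‖A_i‖²−L_i²
c_1 = 0.0000+64.0000−32.5000 = 31.5000
row 1: -24.0000x + 8.0000y = -72.0000  (c_2=103.5000)
row 2: -24.0000x + 16.0000y = -36.0000  (c_3=67.5000)
Cramer on rows 1–2 → x = 4.5000, y = 4.5000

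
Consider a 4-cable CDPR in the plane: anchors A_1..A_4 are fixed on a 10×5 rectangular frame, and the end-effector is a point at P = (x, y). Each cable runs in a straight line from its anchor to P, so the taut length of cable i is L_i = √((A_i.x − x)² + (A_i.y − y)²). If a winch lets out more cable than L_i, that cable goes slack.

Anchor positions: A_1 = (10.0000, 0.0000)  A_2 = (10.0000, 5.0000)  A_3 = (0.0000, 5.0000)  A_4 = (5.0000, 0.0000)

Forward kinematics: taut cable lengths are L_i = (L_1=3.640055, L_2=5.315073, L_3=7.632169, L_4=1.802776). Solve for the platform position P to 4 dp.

circle eqns → linear via eq_j − eq_1; set q_j = A_j·A_j − L_j²
q_1 = 100.0000+0.0000−13.2500 = 86.7500
0.0000·x − 10.0000·y = q_1−q_2 = -10.0000
20.0000·x − 10.0000·y = q_1−q_3 = 120.0000
10.0000·x + 0.0000·y = q_1−q_4 = 65.0000
solve first two rows → x=6.5000, y=1.0000
check cable 4: ‖A_4−P‖² = 3.2500 ≈ L_4² = 3.2500 ✓

(6.5000, 1.0000)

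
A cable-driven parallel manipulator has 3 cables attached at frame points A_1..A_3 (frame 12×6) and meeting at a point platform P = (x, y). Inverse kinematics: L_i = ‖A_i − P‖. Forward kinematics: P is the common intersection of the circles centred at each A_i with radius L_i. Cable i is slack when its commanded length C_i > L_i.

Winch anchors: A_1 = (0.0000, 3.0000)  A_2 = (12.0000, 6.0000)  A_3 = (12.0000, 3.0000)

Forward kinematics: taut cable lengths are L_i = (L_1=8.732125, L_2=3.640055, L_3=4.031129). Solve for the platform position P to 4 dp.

each cable: (A_i−P)·(A_i−P) = L_i²; let c_i = ‖A_i‖²−L_i²
c_1 = 0.0000+9.0000−76.2500 = -67.2500
row 1: -24.0000x − 6.0000y = -234.0000  (c_2=166.7500)
row 2: -24.0000x + 0.0000y = -204.0000  (c_3=136.7500)
Cramer on rows 1–2 → x = 8.5000, y = 5.0000

(8.5000, 5.0000)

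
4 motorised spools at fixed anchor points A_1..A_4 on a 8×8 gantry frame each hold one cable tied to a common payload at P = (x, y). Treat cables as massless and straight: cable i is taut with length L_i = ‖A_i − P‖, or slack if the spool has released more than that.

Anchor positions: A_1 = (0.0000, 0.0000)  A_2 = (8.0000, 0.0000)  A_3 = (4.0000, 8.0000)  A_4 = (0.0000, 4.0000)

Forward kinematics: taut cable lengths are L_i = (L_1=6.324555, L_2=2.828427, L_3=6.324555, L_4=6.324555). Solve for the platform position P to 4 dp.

circle eqns → linear via eq_j − eq_1; set c_j = A_j·A_j − L_j²
c_1 = 0.0000+0.0000−40.0000 = -40.0000
-16.0000·x + 0.0000·y = c_1−c_2 = -96.0000
-8.0000·x − 16.0000·y = c_1−c_3 = -80.0000
0.0000·x − 8.0000·y = c_1−c_4 = -16.0000
solve first two rows → x=6.0000, y=2.0000
check cable 4: ‖A_4−P‖² = 40.0000 ≈ L_4² = 40.0000 ✓

(6.0000, 2.0000)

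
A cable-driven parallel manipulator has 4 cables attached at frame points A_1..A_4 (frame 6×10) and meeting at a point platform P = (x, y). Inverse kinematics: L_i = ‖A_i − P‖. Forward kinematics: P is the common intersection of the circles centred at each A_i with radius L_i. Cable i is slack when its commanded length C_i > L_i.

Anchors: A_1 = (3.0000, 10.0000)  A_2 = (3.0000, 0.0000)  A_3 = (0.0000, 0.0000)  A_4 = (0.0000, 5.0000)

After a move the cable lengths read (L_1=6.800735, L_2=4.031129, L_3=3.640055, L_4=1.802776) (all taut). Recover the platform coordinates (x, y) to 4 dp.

circle eqns → linear via eq_j − eq_1; set k_j = A_j·A_j − L_j²
k_1 = 9.0000+100.0000−46.2500 = 62.7500
0.0000·x + 20.0000·y = k_1−k_2 = 70.0000
6.0000·x + 20.0000·y = k_1−k_3 = 76.0000
6.0000·x + 10.0000·y = k_1−k_4 = 41.0000
solve first two rows → x=1.0000, y=3.5000
check cable 4: ‖A_4−P‖² = 3.2500 ≈ L_4² = 3.2500 ✓

(1.0000, 3.5000)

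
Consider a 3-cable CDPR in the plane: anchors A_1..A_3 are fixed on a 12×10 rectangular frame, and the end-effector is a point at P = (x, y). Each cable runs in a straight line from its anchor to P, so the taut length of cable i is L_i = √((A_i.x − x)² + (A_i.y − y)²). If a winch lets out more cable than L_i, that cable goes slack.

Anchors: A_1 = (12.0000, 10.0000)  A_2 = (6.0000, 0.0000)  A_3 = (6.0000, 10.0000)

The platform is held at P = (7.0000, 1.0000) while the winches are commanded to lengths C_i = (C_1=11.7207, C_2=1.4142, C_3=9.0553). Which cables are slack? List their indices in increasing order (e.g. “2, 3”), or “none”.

i=1: geometric 10.2956 vs commanded 11.7207 ⇒ slack
i=2: geometric 1.4142 vs commanded 1.4142 ⇒ taut
i=3: geometric 9.0554 vs commanded 9.0553 ⇒ taut

1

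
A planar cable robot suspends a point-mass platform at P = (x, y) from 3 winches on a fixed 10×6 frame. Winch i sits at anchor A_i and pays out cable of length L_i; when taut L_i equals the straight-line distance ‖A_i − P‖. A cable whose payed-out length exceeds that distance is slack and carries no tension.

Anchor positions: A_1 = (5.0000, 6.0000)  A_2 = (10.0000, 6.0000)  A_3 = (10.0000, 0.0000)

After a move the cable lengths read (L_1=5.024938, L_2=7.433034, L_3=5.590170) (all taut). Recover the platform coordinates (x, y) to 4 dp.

circle eqns → linear via eq_j − eq_1; set q_j = A_j·A_j − L_j²
q_1 = 25.0000+36.0000−25.2500 = 35.7500
-10.0000·x + 0.0000·y = q_1−q_2 = -45.0000
-10.0000·x + 12.0000·y = q_1−q_3 = -33.0000
solve first two rows → x=4.5000, y=1.0000

(4.5000, 1.0000)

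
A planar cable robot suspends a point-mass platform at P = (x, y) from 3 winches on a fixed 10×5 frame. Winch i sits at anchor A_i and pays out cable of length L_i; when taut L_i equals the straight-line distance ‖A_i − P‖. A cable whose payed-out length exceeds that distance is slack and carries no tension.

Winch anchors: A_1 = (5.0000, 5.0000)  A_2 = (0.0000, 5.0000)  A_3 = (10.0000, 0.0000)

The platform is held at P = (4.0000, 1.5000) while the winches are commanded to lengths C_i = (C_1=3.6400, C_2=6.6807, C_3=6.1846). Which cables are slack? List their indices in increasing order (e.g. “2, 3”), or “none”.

cable 1: √((1.0000)²+(3.5000)²)=3.6401, C_1=3.6400: taut
cable 2: √((-4.0000)²+(3.5000)²)=5.3151, C_2=6.6807: slack
cable 3: √((6.0000)²+(-1.5000)²)=6.1847, C_3=6.1846: taut

2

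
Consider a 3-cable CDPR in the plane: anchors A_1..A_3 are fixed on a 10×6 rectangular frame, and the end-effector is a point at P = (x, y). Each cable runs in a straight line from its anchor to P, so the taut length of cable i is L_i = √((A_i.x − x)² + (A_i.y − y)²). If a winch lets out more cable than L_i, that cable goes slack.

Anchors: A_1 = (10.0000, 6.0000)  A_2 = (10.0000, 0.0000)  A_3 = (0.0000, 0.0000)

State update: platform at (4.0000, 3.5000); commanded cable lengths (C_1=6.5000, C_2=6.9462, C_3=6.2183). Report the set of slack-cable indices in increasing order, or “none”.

i=1: geometric 6.5000 vs commanded 6.5000 ⇒ taut
i=2: geometric 6.9462 vs commanded 6.9462 ⇒ taut
i=3: geometric 5.3151 vs commanded 6.2183 ⇒ slack

3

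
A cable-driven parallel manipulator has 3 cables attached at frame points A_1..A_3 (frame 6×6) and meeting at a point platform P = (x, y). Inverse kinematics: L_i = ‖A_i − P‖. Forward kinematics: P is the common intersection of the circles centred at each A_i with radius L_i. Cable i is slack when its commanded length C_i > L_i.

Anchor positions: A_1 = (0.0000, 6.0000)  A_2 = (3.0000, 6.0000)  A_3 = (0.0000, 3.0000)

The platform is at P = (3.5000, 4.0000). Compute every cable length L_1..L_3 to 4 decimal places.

L_1 = √((0.0000−3.5000)² + (6.0000−4.0000)²) = 4.0311
L_2 = √((3.0000−3.5000)² + (6.0000−4.0000)²) = 2.0616
L_3 = √((0.0000−3.5000)² + (3.0000−4.0000)²) = 3.6401

(4.0311, 2.0616, 3.6401)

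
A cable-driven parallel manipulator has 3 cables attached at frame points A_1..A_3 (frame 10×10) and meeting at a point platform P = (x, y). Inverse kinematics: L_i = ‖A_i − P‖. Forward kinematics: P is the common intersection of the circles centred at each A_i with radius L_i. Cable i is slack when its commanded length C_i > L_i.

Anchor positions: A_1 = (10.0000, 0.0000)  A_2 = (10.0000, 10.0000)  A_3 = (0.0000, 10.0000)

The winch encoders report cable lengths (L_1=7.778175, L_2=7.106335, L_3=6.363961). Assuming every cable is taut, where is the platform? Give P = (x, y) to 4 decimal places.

(4.5000, 5.5000)

circle eqns → linear via eq_j − eq_1; set q_j = A_j·A_j − L_j²
q_1 = 100.0000+0.0000−60.5000 = 39.5000
0.0000·x − 20.0000·y = q_1−q_2 = -110.0000
20.0000·x − 20.0000·y = q_1−q_3 = -20.0000
solve first two rows → x=4.5000, y=5.5000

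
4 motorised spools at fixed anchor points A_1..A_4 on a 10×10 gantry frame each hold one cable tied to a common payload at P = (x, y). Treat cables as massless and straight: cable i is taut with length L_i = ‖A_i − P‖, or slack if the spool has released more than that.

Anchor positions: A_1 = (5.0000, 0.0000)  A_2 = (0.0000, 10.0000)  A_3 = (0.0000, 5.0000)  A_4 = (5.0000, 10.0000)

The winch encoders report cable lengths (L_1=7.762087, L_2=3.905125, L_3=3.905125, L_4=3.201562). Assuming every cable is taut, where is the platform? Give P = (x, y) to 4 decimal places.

each cable: (A_i−P)·(A_i−P) = L_i²; let k_i = ‖A_i‖²−L_i²
k_1 = 25.0000+0.0000−60.2500 = -35.2500
row 1: 10.0000x − 20.0000y = -120.0000  (k_2=84.7500)
row 2: 10.0000x − 10.0000y = -45.0000  (k_3=9.7500)
row 3: 0.0000x − 20.0000y = -150.0000  (k_4=114.7500)
Cramer on rows 1–2 → x = 3.0000, y = 7.5000
check cable 4: ‖A_4−P‖² = 10.2500 ≈ L_4² = 10.2500 ✓

(3.0000, 7.5000)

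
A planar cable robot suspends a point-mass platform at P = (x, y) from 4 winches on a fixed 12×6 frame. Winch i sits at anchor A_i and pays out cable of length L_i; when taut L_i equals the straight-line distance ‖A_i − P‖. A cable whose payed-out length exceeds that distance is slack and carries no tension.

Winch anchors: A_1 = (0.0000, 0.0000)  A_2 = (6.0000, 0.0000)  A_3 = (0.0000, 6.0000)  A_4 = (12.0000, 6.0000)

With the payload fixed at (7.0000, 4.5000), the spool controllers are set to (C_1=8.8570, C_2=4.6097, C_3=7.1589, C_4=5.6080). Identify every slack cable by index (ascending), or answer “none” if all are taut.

i=1: geometric 8.3217 vs commanded 8.8570 ⇒ slack
i=2: geometric 4.6098 vs commanded 4.6097 ⇒ taut
i=3: geometric 7.1589 vs commanded 7.1589 ⇒ taut
i=4: geometric 5.2202 vs commanded 5.6080 ⇒ slack

1, 4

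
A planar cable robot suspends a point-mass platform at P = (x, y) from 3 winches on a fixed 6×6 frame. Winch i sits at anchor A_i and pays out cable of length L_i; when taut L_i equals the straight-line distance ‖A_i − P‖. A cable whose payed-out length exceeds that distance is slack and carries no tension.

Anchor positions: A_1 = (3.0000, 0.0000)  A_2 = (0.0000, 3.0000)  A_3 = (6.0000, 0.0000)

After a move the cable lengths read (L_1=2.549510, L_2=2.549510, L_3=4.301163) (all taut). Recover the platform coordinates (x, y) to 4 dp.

each cable: (A_i−P)·(A_i−P) = L_i²; let q_i = ‖A_i‖²−L_i²
q_1 = 9.0000+0.0000−6.5000 = 2.5000
row 1: 6.0000x − 6.0000y = 0.0000  (q_2=2.5000)
row 2: -6.0000x + 0.0000y = -15.0000  (q_3=17.5000)
Cramer on rows 1–2 → x = 2.5000, y = 2.5000

(2.5000, 2.5000)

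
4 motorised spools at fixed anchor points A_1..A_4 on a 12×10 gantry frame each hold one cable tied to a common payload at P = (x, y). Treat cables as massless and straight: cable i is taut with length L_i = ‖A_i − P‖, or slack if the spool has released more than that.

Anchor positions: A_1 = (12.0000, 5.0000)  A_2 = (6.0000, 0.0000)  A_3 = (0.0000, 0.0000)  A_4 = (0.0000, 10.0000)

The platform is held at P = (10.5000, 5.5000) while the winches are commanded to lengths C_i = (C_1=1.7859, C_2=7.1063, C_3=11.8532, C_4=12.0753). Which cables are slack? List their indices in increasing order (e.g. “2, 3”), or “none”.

cable 1: L_1 = ‖A_1−P‖ = 1.5811;  C_1 = 1.7859 → slack
cable 2: L_2 = ‖A_2−P‖ = 7.1063;  C_2 = 7.1063 → taut
cable 3: L_3 = ‖A_3−P‖ = 11.8533;  C_3 = 11.8532 → taut
cable 4: L_4 = ‖A_4−P‖ = 11.4237;  C_4 = 12.0753 → slack

1, 4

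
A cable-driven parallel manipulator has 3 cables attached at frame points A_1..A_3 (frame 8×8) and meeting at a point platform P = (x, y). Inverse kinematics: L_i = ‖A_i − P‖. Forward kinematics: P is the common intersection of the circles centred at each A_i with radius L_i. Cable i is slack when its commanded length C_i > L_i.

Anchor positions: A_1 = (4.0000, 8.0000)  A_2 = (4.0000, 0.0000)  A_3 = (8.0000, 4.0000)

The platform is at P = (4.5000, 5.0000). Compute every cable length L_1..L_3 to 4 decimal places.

(3.0414, 5.0249, 3.6401)

L_1: Δ = A_1−P = (-0.5000, 3.0000) → ‖Δ‖ = √9.2500 = 3.0414
L_2: Δ = A_2−P = (-0.5000, -5.0000) → ‖Δ‖ = √25.2500 = 5.0249
L_3: Δ = A_3−P = (3.5000, -1.0000) → ‖Δ‖ = √13.2500 = 3.6401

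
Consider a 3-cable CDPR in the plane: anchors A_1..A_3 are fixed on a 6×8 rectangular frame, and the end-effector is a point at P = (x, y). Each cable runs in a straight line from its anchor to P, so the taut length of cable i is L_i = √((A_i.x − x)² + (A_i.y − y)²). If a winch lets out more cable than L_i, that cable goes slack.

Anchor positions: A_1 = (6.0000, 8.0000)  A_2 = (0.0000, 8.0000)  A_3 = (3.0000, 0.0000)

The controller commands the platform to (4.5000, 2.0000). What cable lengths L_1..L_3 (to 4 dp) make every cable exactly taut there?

(6.1847, 7.5000, 2.5000)

L_1 = √((6.0000−4.5000)² + (8.0000−2.0000)²) = 6.1847
L_2 = √((0.0000−4.5000)² + (8.0000−2.0000)²) = 7.5000
L_3 = √((3.0000−4.5000)² + (0.0000−2.0000)²) = 2.5000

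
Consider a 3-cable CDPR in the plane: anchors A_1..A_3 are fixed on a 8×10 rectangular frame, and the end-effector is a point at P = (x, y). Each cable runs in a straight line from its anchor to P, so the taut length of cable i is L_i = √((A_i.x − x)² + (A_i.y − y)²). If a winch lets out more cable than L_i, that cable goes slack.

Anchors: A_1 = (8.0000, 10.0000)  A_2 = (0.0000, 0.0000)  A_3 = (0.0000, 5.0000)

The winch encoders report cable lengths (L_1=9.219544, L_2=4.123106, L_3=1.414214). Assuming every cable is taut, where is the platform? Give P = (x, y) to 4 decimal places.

each cable: (A_i−P)·(A_i−P) = L_i²; let c_i = ‖A_i‖²−L_i²
c_1 = 64.0000+100.0000−85.0000 = 79.0000
row 1: 16.0000x + 20.0000y = 96.0000  (c_2=-17.0000)
row 2: 16.0000x + 10.0000y = 56.0000  (c_3=23.0000)
Cramer on rows 1–2 → x = 1.0000, y = 4.0000

(1.0000, 4.0000)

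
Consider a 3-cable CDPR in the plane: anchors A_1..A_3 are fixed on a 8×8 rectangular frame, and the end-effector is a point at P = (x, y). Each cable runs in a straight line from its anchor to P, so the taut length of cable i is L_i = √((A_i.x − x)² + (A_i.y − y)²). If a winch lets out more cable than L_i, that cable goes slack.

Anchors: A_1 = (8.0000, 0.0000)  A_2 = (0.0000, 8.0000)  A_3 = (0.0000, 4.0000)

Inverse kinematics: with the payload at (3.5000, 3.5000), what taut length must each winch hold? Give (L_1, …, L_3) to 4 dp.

(5.7009, 5.7009, 3.5355)

cable 1: Δx=4.5000, Δy=-3.5000; L_1 = √(Δx²+Δy²) = 5.7009
cable 2: Δx=-3.5000, Δy=4.5000; L_2 = √(Δx²+Δy²) = 5.7009
cable 3: Δx=-3.5000, Δy=0.5000; L_3 = √(Δx²+Δy²) = 3.5355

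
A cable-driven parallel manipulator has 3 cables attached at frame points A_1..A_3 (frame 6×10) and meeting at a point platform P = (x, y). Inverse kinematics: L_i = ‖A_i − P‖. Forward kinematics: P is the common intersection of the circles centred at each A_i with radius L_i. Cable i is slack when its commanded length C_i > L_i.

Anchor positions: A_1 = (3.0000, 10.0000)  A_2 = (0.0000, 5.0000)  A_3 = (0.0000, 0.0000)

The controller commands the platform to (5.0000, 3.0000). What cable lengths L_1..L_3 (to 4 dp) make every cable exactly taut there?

L_1 = √((3.0000−5.0000)² + (10.0000−3.0000)²) = 7.2801
L_2 = √((0.0000−5.0000)² + (5.0000−3.0000)²) = 5.3852
L_3 = √((0.0000−5.0000)² + (0.0000−3.0000)²) = 5.8310

(7.2801, 5.3852, 5.8310)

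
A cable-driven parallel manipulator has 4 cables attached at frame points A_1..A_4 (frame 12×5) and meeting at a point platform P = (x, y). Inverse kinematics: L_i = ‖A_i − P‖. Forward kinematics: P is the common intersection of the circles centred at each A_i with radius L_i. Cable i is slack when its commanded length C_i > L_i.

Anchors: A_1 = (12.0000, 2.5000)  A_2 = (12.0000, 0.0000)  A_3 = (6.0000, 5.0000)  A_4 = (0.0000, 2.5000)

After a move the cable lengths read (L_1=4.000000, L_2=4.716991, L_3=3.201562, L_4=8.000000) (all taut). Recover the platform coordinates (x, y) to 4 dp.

(8.0000, 2.5000)

circle eqns → linear via eq_j − eq_1; set k_j = A_j·A_j − L_j²
k_1 = 144.0000+6.2500−16.0000 = 134.2500
0.0000·x + 5.0000·y = k_1−k_2 = 12.5000
12.0000·x − 5.0000·y = k_1−k_3 = 83.5000
24.0000·x + 0.0000·y = k_1−k_4 = 192.0000
solve first two rows → x=8.0000, y=2.5000
check cable 4: ‖A_4−P‖² = 64.0000 ≈ L_4² = 64.0000 ✓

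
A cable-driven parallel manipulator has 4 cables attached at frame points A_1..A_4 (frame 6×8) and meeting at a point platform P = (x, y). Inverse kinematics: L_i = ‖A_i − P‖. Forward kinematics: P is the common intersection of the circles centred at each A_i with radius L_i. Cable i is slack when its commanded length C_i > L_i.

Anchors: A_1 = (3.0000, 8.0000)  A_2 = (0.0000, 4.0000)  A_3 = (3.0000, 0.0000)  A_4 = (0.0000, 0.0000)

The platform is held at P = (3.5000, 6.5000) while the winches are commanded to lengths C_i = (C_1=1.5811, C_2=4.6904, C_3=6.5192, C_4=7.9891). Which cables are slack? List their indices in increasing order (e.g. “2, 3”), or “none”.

cable 1: √((-0.5000)²+(1.5000)²)=1.5811, C_1=1.5811: taut
cable 2: √((-3.5000)²+(-2.5000)²)=4.3012, C_2=4.6904: slack
cable 3: √((-0.5000)²+(-6.5000)²)=6.5192, C_3=6.5192: taut
cable 4: √((-3.5000)²+(-6.5000)²)=7.3824, C_4=7.9891: slack

2, 4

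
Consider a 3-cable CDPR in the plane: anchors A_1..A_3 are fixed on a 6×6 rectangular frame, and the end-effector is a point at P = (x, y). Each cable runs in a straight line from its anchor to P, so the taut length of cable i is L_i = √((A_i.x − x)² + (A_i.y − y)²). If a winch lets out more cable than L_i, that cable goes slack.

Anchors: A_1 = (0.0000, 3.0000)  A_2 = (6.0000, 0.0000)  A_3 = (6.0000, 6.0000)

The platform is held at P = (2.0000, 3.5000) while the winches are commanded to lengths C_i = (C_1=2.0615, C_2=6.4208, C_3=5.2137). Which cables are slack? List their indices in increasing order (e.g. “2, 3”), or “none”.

cable 1: L_1 = ‖A_1−P‖ = 2.0616;  C_1 = 2.0615 → taut
cable 2: L_2 = ‖A_2−P‖ = 5.3151;  C_2 = 6.4208 → slack
cable 3: L_3 = ‖A_3−P‖ = 4.7170;  C_3 = 5.2137 → slack

2, 3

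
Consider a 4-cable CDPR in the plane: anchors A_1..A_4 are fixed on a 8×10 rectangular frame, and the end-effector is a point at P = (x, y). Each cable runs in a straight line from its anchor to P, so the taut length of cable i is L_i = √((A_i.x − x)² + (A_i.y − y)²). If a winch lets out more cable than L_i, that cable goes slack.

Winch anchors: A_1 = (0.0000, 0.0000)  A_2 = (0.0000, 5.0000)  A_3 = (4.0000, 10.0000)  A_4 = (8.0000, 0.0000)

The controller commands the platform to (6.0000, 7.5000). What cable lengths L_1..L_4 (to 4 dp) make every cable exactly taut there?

cable 1: Δx=-6.0000, Δy=-7.5000; L_1 = √(Δx²+Δy²) = 9.6047
cable 2: Δx=-6.0000, Δy=-2.5000; L_2 = √(Δx²+Δy²) = 6.5000
cable 3: Δx=-2.0000, Δy=2.5000; L_3 = √(Δx²+Δy²) = 3.2016
cable 4: Δx=2.0000, Δy=-7.5000; L_4 = √(Δx²+Δy²) = 7.7621

(9.6047, 6.5000, 3.2016, 7.7621)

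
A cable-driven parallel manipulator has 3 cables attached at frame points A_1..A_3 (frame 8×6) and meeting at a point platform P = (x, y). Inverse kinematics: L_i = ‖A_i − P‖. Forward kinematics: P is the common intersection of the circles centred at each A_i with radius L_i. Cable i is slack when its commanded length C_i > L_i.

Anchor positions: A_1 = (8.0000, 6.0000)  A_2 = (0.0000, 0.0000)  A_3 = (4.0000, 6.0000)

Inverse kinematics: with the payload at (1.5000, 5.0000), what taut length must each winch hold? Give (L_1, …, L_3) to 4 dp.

(6.5765, 5.2202, 2.6926)

cable 1: Δx=6.5000, Δy=1.0000; L_1 = √(Δx²+Δy²) = 6.5765
cable 2: Δx=-1.5000, Δy=-5.0000; L_2 = √(Δx²+Δy²) = 5.2202
cable 3: Δx=2.5000, Δy=1.0000; L_3 = √(Δx²+Δy²) = 2.6926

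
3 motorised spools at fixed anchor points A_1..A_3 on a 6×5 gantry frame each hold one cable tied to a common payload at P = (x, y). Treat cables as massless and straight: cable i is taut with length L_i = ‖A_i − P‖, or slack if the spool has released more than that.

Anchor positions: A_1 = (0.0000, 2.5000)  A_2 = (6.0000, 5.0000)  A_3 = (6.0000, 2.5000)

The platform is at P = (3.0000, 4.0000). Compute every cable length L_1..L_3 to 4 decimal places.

cable 1: Δx=-3.0000, Δy=-1.5000; L_1 = √(Δx²+Δy²) = 3.3541
cable 2: Δx=3.0000, Δy=1.0000; L_2 = √(Δx²+Δy²) = 3.1623
cable 3: Δx=3.0000, Δy=-1.5000; L_3 = √(Δx²+Δy²) = 3.3541

(3.3541, 3.1623, 3.3541)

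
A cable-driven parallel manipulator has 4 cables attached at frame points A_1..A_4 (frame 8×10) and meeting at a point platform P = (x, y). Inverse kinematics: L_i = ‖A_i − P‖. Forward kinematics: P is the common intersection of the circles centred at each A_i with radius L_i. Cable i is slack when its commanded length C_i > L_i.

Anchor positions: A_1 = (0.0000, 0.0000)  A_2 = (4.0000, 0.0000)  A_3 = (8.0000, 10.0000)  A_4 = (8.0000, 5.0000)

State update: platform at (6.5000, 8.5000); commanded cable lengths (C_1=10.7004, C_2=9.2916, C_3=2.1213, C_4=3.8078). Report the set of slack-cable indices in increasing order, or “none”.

cable 1: L_1 = ‖A_1−P‖ = 10.7005;  C_1 = 10.7004 → taut
cable 2: L_2 = ‖A_2−P‖ = 8.8600;  C_2 = 9.2916 → slack
cable 3: L_3 = ‖A_3−P‖ = 2.1213;  C_3 = 2.1213 → taut
cable 4: L_4 = ‖A_4−P‖ = 3.8079;  C_4 = 3.8078 → taut

2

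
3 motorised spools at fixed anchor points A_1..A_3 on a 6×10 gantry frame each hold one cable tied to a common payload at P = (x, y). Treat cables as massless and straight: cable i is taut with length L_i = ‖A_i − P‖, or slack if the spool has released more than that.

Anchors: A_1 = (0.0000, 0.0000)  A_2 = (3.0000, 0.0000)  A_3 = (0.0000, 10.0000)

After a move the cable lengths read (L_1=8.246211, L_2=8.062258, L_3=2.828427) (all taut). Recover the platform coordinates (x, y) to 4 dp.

circle eqns → linear via eq_j − eq_1; set k_j = A_j·A_j − L_j²
k_1 = 0.0000+0.0000−68.0000 = -68.0000
-6.0000·x + 0.0000·y = k_1−k_2 = -12.0000
0.0000·x − 20.0000·y = k_1−k_3 = -160.0000
solve first two rows → x=2.0000, y=8.0000

(2.0000, 8.0000)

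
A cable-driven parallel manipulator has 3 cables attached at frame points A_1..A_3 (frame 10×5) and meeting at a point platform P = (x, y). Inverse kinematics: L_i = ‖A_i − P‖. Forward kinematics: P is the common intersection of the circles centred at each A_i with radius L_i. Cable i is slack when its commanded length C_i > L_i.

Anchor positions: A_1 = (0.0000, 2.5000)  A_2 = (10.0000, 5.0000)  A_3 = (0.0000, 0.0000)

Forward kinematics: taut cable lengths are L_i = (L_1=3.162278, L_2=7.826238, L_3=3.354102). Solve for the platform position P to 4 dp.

circle eqns → linear via eq_j − eq_1; set q_j = A_j·A_j − L_j²
q_1 = 0.0000+6.2500−10.0000 = -3.7500
-20.0000·x − 5.0000·y = q_1−q_2 = -67.5000
0.0000·x + 5.0000·y = q_1−q_3 = 7.5000
solve first two rows → x=3.0000, y=1.5000

(3.0000, 1.5000)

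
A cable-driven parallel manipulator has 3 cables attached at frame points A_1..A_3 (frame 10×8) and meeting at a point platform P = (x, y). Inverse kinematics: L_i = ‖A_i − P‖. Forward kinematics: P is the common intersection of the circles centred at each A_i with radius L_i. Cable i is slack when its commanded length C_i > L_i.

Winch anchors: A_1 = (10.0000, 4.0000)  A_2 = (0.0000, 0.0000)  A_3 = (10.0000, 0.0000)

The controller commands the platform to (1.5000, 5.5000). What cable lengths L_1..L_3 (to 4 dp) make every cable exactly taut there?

(8.6313, 5.7009, 10.1242)

L_1 = √((10.0000−1.5000)² + (4.0000−5.5000)²) = 8.6313
L_2 = √((0.0000−1.5000)² + (0.0000−5.5000)²) = 5.7009
L_3 = √((10.0000−1.5000)² + (0.0000−5.5000)²) = 10.1242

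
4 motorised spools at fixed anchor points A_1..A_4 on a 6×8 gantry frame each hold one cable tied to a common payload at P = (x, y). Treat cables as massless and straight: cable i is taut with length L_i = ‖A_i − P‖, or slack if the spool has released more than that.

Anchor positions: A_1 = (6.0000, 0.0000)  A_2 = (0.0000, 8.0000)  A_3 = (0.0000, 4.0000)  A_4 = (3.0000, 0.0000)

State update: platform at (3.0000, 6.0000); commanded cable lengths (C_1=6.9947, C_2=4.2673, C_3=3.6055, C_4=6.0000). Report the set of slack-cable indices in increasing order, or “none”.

cable 1: L_1 = ‖A_1−P‖ = 6.7082;  C_1 = 6.9947 → slack
cable 2: L_2 = ‖A_2−P‖ = 3.6056;  C_2 = 4.2673 → slack
cable 3: L_3 = ‖A_3−P‖ = 3.6056;  C_3 = 3.6055 → taut
cable 4: L_4 = ‖A_4−P‖ = 6.0000;  C_4 = 6.0000 → taut

1, 2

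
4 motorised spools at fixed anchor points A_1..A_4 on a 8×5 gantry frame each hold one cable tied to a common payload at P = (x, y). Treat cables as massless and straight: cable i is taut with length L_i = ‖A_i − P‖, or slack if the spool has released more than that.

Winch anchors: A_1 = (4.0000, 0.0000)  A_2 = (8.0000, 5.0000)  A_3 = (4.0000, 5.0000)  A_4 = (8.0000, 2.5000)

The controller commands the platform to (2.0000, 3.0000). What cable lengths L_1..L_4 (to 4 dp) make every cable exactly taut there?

(3.6056, 6.3246, 2.8284, 6.0208)

L_1: Δ = A_1−P = (2.0000, -3.0000) → ‖Δ‖ = √13.0000 = 3.6056
L_2: Δ = A_2−P = (6.0000, 2.0000) → ‖Δ‖ = √40.0000 = 6.3246
L_3: Δ = A_3−P = (2.0000, 2.0000) → ‖Δ‖ = √8.0000 = 2.8284
L_4: Δ = A_4−P = (6.0000, -0.5000) → ‖Δ‖ = √36.2500 = 6.0208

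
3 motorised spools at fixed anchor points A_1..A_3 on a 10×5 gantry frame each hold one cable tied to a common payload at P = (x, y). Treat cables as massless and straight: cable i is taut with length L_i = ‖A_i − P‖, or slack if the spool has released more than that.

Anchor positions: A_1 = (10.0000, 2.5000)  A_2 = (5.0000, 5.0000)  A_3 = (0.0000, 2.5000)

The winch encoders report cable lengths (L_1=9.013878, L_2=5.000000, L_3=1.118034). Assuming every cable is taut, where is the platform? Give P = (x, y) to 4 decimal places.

(1.0000, 2.0000)

each cable: (A_i−P)·(A_i−P) = L_i²; let q_i = ‖A_i‖²−L_i²
q_1 = 100.0000+6.2500−81.2500 = 25.0000
row 1: 10.0000x − 5.0000y = 0.0000  (q_2=25.0000)
row 2: 20.0000x + 0.0000y = 20.0000  (q_3=5.0000)
Cramer on rows 1–2 → x = 1.0000, y = 2.0000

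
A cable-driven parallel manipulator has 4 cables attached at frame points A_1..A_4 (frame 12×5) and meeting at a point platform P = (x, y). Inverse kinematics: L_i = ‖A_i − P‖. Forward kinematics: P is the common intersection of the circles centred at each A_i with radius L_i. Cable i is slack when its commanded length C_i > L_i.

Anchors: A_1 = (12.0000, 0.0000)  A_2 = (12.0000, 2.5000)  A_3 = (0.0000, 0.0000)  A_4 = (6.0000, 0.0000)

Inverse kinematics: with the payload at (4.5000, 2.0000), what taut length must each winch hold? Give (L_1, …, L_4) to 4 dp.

(7.7621, 7.5166, 4.9244, 2.5000)

L_1 = √((12.0000−4.5000)² + (0.0000−2.0000)²) = 7.7621
L_2 = √((12.0000−4.5000)² + (2.5000−2.0000)²) = 7.5166
L_3 = √((0.0000−4.5000)² + (0.0000−2.0000)²) = 4.9244
L_4 = √((6.0000−4.5000)² + (0.0000−2.0000)²) = 2.5000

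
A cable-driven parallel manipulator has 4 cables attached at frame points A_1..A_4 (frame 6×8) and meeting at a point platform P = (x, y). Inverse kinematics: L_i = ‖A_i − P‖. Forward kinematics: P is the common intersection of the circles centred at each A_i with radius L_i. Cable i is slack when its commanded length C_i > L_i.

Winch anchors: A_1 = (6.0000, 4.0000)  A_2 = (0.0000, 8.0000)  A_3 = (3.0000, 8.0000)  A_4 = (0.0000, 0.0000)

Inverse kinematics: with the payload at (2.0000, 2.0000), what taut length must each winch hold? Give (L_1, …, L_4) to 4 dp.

L_1 = √((6.0000−2.0000)² + (4.0000−2.0000)²) = 4.4721
L_2 = √((0.0000−2.0000)² + (8.0000−2.0000)²) = 6.3246
L_3 = √((3.0000−2.0000)² + (8.0000−2.0000)²) = 6.0828
L_4 = √((0.0000−2.0000)² + (0.0000−2.0000)²) = 2.8284

(4.4721, 6.3246, 6.0828, 2.8284)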